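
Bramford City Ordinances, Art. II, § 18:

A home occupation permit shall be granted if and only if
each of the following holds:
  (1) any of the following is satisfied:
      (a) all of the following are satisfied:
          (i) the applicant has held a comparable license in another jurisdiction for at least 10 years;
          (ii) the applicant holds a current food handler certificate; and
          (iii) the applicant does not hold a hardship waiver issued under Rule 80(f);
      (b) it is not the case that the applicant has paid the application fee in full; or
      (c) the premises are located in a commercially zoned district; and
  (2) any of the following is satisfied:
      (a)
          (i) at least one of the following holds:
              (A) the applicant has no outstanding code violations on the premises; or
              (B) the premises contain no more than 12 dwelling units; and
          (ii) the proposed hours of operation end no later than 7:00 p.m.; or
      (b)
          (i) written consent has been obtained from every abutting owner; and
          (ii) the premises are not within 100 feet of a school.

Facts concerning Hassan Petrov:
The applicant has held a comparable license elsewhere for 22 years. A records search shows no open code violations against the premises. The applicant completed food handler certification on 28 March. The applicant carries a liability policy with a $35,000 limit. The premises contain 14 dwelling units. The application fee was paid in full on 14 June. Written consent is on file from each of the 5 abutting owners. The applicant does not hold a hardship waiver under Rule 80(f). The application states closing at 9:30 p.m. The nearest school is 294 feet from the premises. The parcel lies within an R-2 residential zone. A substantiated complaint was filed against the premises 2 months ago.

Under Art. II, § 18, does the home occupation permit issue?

(i) prior license ≥ 10 yr — met.
(ii) food handler cert. — holds.
(iii) not (hardship waiver) — satisfied.
(a): T AND T AND T → true.
(b) not (fee paid) — not met.
(c) commercially zoned — fails.
(1) = T OR F OR F = true.
(A) no code violations — met.
(B) ≤ 12 units — not satisfied.
(i): T OR F → true.
(ii) closes by 7 p.m. — not met.
So (a) is not satisfied (T AND F).
(i) all abutters consent — holds.
(ii) ≥100 ft from school — satisfied.
(b): T AND T → true.
(2): F OR T → true.
Overall: T AND T → true.

Yes — granted.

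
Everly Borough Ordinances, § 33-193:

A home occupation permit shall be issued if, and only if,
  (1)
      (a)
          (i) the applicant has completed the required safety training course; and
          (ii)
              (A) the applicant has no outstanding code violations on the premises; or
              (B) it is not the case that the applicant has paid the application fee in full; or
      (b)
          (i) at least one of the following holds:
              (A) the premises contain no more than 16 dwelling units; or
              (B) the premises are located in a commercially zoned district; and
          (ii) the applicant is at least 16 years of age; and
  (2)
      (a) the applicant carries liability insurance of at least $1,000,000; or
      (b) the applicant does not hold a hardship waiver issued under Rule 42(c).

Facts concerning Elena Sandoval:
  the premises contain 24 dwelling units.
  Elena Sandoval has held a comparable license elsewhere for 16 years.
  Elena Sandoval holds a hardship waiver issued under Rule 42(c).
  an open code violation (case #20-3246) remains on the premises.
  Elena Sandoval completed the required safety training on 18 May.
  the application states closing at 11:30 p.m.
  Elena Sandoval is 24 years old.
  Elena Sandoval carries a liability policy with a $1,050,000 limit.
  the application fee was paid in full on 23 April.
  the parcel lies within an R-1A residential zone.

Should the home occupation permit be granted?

(i) safety training — holds.
(A) no code violations — not met.
(B) not (fee paid) — fails.
So (ii) is not satisfied (F OR F).
(a): T AND F → false.
(A) ≤ 16 units — fails.
(B) commercially zoned — fails.
(i) = F OR F = false.
(ii) age ≥ 16 — met.
(b) = F AND T = false.
So (1) is not satisfied (F OR F).
(a) insurance ≥ $1,000,000 — satisfied.
(b) not (hardship waiver) — fails.
(2): T OR F → true.
So Overall is not satisfied (F AND T).

No — denied.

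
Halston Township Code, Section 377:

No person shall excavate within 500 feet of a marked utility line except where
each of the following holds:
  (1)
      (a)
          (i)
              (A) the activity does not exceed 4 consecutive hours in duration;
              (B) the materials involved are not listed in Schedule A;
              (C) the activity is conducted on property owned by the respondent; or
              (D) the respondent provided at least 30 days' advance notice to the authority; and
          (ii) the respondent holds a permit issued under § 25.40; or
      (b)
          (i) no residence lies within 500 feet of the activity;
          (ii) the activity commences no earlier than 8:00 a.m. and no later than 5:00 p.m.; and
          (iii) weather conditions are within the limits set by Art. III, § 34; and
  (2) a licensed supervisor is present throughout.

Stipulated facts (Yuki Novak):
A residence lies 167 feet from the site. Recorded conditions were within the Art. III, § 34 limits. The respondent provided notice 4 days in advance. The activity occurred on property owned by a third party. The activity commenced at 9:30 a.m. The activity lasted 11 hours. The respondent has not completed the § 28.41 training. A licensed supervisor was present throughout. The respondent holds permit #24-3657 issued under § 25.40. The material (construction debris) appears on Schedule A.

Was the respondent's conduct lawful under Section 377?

No — unlawful.

(A) ≤ 4 hrs duration — not satisfied.
(B) not (Schedule A material) — not satisfied.
(C) own property — fails.
(D) ≥30 days' notice — not met.
(i) = F OR F OR F OR F = false.
(ii) holds permit — holds.
(a): F AND T → false.
(i) no residence in 500 ft — fails.
(ii) start within hours — satisfied.
(iii) weather ok — met.
(b): F AND T AND T → false.
(1): F OR F → false.
(2) supervisor present — met.
Overall = F AND T = false.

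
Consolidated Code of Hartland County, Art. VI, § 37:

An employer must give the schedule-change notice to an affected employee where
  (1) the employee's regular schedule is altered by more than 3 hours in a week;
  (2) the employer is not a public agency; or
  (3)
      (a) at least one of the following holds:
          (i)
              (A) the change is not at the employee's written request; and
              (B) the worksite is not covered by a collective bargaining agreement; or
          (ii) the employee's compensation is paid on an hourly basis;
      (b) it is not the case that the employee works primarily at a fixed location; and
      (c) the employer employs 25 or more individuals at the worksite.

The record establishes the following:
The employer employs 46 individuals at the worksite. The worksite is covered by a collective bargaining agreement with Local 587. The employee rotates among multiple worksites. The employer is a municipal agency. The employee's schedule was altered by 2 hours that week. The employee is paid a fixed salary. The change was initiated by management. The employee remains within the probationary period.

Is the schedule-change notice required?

(1) schedule shift > 3h — not satisfied.
(2) not (public agency) — fails.
(A) not employee-requested — holds.
(B) no CBA — not met.
(i) = T AND F = false.
(ii) hourly-paid — not satisfied.
(a) = F OR F = false.
(b) not (fixed location) — met.
(c) ≥ 25 at site — holds.
(3): F AND T AND T → false.
Overall: F OR F OR F → false.

No — not required.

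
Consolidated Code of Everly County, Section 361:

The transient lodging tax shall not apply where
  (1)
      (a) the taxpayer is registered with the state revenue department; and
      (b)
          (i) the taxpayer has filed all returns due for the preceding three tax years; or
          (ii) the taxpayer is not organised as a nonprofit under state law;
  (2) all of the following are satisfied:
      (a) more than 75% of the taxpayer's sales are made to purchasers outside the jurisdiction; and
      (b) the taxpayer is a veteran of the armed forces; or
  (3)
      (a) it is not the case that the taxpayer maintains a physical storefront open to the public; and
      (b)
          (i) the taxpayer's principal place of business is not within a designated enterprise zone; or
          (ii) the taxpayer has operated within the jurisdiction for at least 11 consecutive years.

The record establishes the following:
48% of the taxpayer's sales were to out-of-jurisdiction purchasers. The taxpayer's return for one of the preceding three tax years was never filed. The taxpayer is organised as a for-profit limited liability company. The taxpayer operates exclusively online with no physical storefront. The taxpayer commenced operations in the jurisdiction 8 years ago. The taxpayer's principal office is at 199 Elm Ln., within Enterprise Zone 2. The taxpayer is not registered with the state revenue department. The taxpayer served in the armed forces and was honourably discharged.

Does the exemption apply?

No — not exempt.

(a) state-registered — fails.
(i) returns current — fails.
(ii) not (nonprofit) — holds.
So (b) is satisfied (F OR T).
(1): F AND T → false.
(a) >75% out-of-jur. sales — fails.
(b) veteran — holds.
(2): F AND T → false.
(a) not (has storefront) — met.
(i) not (in enterprise zone) — fails.
(ii) ≥ 11 yrs in jurisdiction — not satisfied.
(b): F OR F → false.
(3) = T AND F = false.
Overall: F OR F OR F → false.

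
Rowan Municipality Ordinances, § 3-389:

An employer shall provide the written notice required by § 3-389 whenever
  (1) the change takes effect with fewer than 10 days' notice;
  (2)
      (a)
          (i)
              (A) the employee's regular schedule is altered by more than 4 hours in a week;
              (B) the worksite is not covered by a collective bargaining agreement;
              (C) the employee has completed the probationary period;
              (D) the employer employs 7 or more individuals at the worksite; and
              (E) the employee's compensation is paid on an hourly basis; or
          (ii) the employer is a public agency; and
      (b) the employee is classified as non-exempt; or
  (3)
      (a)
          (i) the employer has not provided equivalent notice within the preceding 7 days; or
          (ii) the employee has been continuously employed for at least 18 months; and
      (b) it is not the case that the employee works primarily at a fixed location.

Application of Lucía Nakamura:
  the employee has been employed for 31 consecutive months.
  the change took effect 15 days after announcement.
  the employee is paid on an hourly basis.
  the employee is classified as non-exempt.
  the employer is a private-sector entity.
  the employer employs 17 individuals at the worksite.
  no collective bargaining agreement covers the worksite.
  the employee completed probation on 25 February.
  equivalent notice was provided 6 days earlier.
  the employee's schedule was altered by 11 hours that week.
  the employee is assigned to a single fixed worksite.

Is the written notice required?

Yes — required.

(1) < 10 days' notice — not met.
(A) schedule shift > 4h — holds.
(B) no CBA — holds.
(C) past probation — holds.
(D) ≥ 7 at site — holds.
(E) hourly-paid — holds.
(i): T AND T AND T AND T AND T → true.
(ii) public agency — not met.
(a): T OR F → true.
(b) non-exempt — met.
(2) = T AND T = true.
(i) no recent notice — fails.
(ii) tenure ≥ 18 mo. — satisfied.
So (a) is satisfied (F OR T).
(b) not (fixed location) — not met.
(3): T AND F → false.
Overall: F OR T OR F → true.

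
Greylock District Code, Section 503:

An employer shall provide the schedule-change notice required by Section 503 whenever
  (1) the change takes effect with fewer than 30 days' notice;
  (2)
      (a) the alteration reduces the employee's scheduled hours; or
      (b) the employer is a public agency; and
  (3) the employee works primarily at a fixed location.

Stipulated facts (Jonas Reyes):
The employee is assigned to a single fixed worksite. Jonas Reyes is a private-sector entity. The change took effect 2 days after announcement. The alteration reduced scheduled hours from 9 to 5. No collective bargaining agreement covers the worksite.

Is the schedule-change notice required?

Yes — required.

(1) < 30 days' notice — satisfied.
(a) hours reduced — holds.
(b) public agency — not met.
(2) = T OR F = true.
(3) fixed location — holds.
Overall = T AND T AND T = true.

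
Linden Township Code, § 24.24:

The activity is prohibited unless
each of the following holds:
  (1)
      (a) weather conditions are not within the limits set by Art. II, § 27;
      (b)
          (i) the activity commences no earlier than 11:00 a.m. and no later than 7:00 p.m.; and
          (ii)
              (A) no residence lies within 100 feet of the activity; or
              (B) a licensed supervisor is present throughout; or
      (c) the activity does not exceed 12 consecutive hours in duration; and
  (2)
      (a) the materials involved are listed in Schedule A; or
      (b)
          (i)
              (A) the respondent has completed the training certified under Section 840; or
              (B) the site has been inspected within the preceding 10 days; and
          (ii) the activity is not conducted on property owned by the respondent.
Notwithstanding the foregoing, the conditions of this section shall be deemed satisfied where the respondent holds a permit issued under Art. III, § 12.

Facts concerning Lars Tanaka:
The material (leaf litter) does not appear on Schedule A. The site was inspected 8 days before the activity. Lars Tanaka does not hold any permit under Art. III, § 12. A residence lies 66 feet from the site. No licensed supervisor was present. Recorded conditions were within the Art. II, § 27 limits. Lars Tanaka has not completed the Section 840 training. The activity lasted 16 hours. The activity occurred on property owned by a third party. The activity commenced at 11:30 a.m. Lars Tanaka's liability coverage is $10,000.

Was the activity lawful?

(a) not (weather ok) — not satisfied.
(i) start within hours — holds.
(A) no residence in 100 ft — fails.
(B) supervisor present — fails.
(ii): F OR F → false.
(b): T AND F → false.
(c) ≤ 12 hrs duration — not met.
So (1) is not satisfied (F OR F OR F).
(a) Schedule A material — not met.
(A) training certified — not satisfied.
(B) site inspected — met.
(i) = F OR T = true.
(ii) not (own property) — satisfied.
(b) = T AND T = true.
So (2) is satisfied (F OR T).
Overall = F AND T = false.
Exception (holds permit) — not satisfied.
Result: main false OR exception false → false.

No — unlawful.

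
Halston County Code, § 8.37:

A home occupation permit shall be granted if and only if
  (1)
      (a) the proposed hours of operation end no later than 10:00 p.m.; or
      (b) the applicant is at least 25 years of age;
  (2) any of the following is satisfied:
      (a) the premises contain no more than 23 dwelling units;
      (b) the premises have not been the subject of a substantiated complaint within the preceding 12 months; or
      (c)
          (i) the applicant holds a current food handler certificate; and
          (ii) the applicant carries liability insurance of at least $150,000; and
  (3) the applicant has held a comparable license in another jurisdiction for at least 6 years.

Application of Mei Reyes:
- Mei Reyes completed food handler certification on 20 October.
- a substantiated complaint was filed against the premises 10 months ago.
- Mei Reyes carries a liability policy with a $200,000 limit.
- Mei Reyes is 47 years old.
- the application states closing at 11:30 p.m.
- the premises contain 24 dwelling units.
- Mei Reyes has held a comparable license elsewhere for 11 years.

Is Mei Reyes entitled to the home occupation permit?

Yes — granted.

(a) closes by 10 p.m. — not met.
(b) age ≥ 25 — met.
(1): F OR T → true.
(a) ≤ 23 units — fails.
(b) no complaint in 12 mo. — not satisfied.
(i) food handler cert. — met.
(ii) insurance ≥ $150,000 — satisfied.
(c): T AND T → true.
(2): F OR F OR T → true.
(3) prior license ≥ 6 yr — satisfied.
So Overall is satisfied (T AND T AND T).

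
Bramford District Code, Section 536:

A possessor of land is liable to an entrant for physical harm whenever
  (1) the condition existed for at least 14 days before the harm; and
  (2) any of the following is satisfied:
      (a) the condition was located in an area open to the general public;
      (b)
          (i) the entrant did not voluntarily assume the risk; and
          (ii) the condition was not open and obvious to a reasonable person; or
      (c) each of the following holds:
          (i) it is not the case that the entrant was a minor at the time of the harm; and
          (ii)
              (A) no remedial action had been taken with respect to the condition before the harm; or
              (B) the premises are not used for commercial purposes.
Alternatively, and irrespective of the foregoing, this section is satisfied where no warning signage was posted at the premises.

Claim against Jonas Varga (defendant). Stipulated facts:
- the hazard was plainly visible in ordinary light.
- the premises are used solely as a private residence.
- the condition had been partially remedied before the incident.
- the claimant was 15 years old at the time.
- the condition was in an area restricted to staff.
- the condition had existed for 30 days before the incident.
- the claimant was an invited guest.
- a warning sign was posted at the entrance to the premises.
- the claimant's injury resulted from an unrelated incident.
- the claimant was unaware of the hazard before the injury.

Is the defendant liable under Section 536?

(1) condition ≥14 days old — met.
(a) public area — not satisfied.
(i) no assumed risk — holds.
(ii) not open/obvious — fails.
(b): T AND F → false.
(i) not (entrant a minor) — not satisfied.
(A) no remedial action — fails.
(B) not (commercial use) — holds.
(ii) = F OR T = true.
(c): F AND T → false.
(2): F OR F OR F → false.
Overall = T AND F = false.
Exception (no signage posted) — not satisfied.
Result: main false OR exception false → false.

No — not liable.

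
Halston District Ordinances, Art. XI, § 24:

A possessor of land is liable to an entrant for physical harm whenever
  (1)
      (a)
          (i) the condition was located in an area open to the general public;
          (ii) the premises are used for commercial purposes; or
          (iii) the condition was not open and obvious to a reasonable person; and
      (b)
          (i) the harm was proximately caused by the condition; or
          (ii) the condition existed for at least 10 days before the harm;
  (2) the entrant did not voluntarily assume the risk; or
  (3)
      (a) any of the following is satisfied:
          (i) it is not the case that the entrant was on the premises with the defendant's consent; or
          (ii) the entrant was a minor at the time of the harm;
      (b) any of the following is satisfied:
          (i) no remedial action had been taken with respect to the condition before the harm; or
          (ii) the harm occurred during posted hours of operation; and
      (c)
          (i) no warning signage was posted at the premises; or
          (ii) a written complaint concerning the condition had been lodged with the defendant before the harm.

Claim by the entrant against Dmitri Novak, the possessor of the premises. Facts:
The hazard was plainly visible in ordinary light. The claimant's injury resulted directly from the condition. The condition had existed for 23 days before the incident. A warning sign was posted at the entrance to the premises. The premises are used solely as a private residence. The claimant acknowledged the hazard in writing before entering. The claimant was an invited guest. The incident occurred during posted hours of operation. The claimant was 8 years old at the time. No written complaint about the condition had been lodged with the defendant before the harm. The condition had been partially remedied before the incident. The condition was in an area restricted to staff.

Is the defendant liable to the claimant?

(i) public area — not satisfied.
(ii) commercial use — fails.
(iii) not open/obvious — not met.
(a) = F OR F OR F = false.
(i) proximate cause — holds.
(ii) condition ≥10 days old — satisfied.
(b): T OR T → true.
So (1) is not satisfied (F AND T).
(2) no assumed risk — not met.
(i) not (consent to enter) — fails.
(ii) entrant a minor — holds.
So (a) is satisfied (F OR T).
(i) no remedial action — not met.
(ii) during posted hours — satisfied.
(b): F OR T → true.
(i) no signage posted — fails.
(ii) complaint lodged — not met.
(c) = F OR F = false.
(3) = T AND T AND F = false.
Overall = F OR F OR F = false.

No — not liable.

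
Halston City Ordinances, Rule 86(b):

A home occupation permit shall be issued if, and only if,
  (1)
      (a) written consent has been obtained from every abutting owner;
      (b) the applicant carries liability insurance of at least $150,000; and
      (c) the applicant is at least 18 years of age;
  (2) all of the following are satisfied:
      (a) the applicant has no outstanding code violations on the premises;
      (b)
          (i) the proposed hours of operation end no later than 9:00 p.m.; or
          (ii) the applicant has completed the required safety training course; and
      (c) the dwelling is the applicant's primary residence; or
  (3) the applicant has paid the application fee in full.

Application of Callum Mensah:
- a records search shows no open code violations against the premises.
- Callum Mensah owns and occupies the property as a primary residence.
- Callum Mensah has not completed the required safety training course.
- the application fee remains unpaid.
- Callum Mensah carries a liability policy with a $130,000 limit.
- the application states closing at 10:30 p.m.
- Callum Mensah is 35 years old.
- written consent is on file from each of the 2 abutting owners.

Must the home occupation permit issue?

(a) all abutters consent — met.
(b) insurance ≥ $150,000 — not met.
(c) age ≥ 18 — met.
(1) = T AND F AND T = false.
(a) no code violations — holds.
(i) closes by 9 p.m. — not satisfied.
(ii) safety training — not met.
(b) = F OR F = false.
(c) primary residence — satisfied.
(2): T AND F AND T → false.
(3) fee paid — not met.
Overall = F OR F OR F = false.

No — denied.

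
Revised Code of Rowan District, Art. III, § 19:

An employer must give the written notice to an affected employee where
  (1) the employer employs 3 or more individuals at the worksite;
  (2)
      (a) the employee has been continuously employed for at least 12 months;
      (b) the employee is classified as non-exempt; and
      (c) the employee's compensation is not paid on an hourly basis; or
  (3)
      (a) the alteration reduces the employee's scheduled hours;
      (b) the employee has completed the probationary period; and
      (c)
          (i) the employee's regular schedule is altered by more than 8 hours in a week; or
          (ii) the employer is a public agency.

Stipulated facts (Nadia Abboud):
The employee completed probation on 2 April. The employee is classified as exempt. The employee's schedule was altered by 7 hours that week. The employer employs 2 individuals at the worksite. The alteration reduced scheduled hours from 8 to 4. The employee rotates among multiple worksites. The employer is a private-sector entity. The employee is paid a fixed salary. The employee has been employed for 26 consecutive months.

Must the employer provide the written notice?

(1) ≥ 3 at site — fails.
(a) tenure ≥ 12 mo. — met.
(b) non-exempt — fails.
(c) not (hourly-paid) — met.
(2): T AND F AND T → false.
(a) hours reduced — met.
(b) past probation — holds.
(i) schedule shift > 8h — not met.
(ii) public agency — not met.
(c): F OR F → false.
(3) = T AND T AND F = false.
Overall: F OR F OR F → false.

No — not required.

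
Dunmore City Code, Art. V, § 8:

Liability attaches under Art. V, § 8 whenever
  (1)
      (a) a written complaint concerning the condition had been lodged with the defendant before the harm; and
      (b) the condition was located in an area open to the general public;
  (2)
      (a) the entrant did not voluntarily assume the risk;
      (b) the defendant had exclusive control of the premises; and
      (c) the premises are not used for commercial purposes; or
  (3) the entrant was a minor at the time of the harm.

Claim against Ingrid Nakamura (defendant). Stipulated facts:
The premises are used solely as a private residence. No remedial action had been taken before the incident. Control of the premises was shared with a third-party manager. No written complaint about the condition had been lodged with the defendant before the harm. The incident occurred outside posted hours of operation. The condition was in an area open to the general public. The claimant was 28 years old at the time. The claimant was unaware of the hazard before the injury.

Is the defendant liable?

No — not liable.

(a) complaint lodged — fails.
(b) public area — holds.
(1) = F AND T = false.
(a) no assumed risk — holds.
(b) exclusive control — not met.
(c) not (commercial use) — satisfied.
So (2) is not satisfied (T AND F AND T).
(3) entrant a minor — not met.
So Overall is not satisfied (F OR F OR F).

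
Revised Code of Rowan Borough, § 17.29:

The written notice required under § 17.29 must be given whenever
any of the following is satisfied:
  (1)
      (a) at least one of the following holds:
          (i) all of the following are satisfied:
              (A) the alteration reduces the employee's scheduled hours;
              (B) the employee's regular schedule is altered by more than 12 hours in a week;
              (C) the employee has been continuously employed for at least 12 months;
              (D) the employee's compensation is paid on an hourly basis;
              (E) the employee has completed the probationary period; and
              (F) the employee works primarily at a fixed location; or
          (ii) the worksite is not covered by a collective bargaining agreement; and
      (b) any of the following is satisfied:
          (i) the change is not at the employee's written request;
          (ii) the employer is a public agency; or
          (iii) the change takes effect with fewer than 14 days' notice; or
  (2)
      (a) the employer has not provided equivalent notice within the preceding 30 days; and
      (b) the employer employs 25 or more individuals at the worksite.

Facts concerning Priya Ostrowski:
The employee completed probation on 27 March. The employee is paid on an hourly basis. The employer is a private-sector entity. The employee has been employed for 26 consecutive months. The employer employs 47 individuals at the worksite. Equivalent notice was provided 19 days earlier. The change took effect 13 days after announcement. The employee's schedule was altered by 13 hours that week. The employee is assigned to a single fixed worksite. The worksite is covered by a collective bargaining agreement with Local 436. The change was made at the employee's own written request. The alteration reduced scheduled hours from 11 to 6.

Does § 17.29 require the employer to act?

Yes — required.

(A) hours reduced — met.
(B) schedule shift > 12h — holds.
(C) tenure ≥ 12 mo. — met.
(D) hourly-paid — met.
(E) past probation — holds.
(F) fixed location — holds.
So (i) is satisfied (T AND T AND T AND T AND T AND T).
(ii) no CBA — not satisfied.
(a) = T OR F = true.
(i) not employee-requested — fails.
(ii) public agency — not satisfied.
(iii) < 14 days' notice — holds.
(b) = F OR F OR T = true.
So (1) is satisfied (T AND T).
(a) no recent notice — not satisfied.
(b) ≥ 25 at site — holds.
So (2) is not satisfied (F AND T).
So Overall is satisfied (T OR F).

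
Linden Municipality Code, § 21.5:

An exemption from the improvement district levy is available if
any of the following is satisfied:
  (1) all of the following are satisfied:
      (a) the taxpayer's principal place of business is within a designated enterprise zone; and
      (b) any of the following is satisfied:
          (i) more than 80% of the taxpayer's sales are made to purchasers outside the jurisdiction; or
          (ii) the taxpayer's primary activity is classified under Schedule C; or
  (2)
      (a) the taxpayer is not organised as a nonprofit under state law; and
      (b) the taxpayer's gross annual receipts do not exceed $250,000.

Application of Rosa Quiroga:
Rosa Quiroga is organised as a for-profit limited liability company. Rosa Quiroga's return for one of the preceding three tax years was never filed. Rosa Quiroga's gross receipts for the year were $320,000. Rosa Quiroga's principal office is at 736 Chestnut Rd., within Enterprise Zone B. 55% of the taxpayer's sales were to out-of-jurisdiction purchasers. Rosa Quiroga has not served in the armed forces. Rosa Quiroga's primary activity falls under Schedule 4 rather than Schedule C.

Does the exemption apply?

No — not exempt.

(a) in enterprise zone — met.
(i) >80% out-of-jur. sales — not satisfied.
(ii) Schedule C activity — not satisfied.
(b): F OR F → false.
(1): T AND F → false.
(a) not (nonprofit) — holds.
(b) receipts ≤ $250,000 — fails.
(2): T AND F → false.
So Overall is not satisfied (F OR F).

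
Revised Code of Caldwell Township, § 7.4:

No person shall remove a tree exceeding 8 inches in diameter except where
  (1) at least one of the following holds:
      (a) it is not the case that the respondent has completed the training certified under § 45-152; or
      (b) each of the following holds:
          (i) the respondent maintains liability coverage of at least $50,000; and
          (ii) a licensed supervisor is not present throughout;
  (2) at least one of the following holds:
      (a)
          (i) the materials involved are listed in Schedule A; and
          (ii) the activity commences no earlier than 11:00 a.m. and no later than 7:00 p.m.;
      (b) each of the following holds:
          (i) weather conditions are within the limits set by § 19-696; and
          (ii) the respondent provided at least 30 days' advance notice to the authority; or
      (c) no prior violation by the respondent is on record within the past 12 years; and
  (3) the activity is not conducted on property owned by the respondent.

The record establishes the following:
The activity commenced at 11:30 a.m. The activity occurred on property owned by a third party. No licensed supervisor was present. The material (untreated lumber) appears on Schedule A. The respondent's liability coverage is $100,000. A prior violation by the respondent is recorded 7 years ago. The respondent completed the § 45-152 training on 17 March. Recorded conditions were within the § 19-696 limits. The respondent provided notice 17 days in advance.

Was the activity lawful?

(a) not (training certified) — not satisfied.
(i) coverage ≥ $50,000 — met.
(ii) not (supervisor present) — met.
(b): T AND T → true.
(1) = F OR T = true.
(i) Schedule A material — satisfied.
(ii) start within hours — satisfied.
(a): T AND T → true.
(i) weather ok — met.
(ii) ≥30 days' notice — fails.
(b) = T AND F = false.
(c) no prior violation — not satisfied.
So (2) is satisfied (T OR F OR F).
(3) not (own property) — holds.
Overall: T AND T AND T → true.

Yes — lawful.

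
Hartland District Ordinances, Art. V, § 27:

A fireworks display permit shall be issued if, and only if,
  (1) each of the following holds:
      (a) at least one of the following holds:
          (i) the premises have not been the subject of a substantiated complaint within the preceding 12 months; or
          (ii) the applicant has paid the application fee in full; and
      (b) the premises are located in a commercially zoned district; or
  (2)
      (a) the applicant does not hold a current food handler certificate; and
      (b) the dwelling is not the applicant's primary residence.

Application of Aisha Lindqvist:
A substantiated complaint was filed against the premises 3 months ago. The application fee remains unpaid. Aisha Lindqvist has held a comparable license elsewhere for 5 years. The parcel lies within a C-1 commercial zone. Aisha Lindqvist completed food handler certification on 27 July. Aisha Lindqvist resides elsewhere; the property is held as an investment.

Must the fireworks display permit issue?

No — denied.

(i) no complaint in 12 mo. — fails.
(ii) fee paid — fails.
(a): F OR F → false.
(b) commercially zoned — holds.
(1) = F AND T = false.
(a) not (food handler cert.) — not met.
(b) not (primary residence) — met.
So (2) is not satisfied (F AND T).
Overall: F OR F → false.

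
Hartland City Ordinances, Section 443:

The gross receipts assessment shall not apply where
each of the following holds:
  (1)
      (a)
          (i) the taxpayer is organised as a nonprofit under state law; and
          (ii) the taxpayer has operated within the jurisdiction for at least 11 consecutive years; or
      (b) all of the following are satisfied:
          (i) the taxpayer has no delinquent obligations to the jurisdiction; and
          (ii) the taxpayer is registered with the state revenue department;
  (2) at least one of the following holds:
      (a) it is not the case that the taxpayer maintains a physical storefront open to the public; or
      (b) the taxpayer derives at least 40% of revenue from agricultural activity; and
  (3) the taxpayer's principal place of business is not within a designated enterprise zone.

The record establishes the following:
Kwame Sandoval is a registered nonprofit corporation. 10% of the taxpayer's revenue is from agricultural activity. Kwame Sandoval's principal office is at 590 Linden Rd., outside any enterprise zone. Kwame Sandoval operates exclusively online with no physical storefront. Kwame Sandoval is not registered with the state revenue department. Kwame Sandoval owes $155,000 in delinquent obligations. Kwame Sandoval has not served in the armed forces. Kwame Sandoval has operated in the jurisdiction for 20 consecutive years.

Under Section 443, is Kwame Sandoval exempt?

(i) nonprofit — met.
(ii) ≥ 11 yrs in jurisdiction — satisfied.
So (a) is satisfied (T AND T).
(i) no delinquency — not satisfied.
(ii) state-registered — fails.
So (b) is not satisfied (F AND F).
(1) = T OR F = true.
(a) not (has storefront) — satisfied.
(b) ≥40% agricultural — not satisfied.
(2) = T OR F = true.
(3) not (in enterprise zone) — holds.
So Overall is satisfied (T AND T AND T).

Yes — exempt.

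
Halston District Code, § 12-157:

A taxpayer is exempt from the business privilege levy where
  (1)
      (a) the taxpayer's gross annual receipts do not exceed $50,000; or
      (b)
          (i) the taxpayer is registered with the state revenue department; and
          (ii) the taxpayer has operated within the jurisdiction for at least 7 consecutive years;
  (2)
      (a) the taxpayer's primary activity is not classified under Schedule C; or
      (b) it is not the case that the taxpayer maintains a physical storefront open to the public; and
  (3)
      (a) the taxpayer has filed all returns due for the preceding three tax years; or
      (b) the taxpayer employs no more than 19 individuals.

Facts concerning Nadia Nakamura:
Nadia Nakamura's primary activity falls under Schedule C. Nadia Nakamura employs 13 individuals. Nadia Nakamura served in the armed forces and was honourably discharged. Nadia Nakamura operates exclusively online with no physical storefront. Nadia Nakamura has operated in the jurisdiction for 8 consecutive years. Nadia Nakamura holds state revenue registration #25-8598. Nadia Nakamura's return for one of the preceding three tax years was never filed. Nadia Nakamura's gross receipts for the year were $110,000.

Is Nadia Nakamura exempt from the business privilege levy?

(a) receipts ≤ $50,000 — not met.
(i) state-registered — satisfied.
(ii) ≥ 7 yrs in jurisdiction — met.
(b) = T AND T = true.
(1): F OR T → true.
(a) not (Schedule C activity) — not met.
(b) not (has storefront) — satisfied.
(2): F OR T → true.
(a) returns current — not met.
(b) ≤ 19 employees — met.
So (3) is satisfied (F OR T).
Overall: T AND T AND T → true.

Yes — exempt.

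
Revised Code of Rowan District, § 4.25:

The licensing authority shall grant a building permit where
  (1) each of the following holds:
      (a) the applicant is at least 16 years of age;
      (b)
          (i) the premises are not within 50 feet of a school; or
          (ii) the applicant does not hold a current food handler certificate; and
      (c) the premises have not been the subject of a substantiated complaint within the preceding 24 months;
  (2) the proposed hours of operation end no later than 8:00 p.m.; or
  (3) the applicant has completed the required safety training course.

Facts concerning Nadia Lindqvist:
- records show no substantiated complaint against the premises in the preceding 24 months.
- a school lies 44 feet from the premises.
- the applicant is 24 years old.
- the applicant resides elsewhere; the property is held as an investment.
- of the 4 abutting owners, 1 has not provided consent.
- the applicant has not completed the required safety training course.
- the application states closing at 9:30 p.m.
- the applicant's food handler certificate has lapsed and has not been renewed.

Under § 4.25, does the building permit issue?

(a) age ≥ 16 — satisfied.
(i) ≥50 ft from school — not satisfied.
(ii) not (food handler cert.) — met.
So (b) is satisfied (F OR T).
(c) no complaint in 24 mo. — satisfied.
(1) = T AND T AND T = true.
(2) closes by 8 p.m. — not met.
(3) safety training — fails.
Overall = T OR F OR F = true.

Yes — granted.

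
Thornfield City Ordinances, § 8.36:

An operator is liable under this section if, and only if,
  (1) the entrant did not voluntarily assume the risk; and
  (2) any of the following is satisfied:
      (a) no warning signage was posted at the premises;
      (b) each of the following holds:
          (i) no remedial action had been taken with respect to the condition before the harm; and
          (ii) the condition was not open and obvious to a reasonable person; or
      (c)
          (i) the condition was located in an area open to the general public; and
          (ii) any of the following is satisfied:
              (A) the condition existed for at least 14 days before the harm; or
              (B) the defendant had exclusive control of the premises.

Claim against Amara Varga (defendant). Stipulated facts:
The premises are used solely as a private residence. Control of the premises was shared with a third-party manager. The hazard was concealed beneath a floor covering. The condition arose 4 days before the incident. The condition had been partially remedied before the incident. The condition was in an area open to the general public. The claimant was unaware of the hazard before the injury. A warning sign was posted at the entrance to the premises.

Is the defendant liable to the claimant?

No — not liable.

(1) no assumed risk — holds.
(a) no signage posted — not satisfied.
(i) no remedial action — not satisfied.
(ii) not open/obvious — met.
(b) = F AND T = false.
(i) public area — met.
(A) condition ≥14 days old — fails.
(B) exclusive control — fails.
(ii): F OR F → false.
(c): T AND F → false.
(2) = F OR F OR F = false.
So Overall is not satisfied (T AND F).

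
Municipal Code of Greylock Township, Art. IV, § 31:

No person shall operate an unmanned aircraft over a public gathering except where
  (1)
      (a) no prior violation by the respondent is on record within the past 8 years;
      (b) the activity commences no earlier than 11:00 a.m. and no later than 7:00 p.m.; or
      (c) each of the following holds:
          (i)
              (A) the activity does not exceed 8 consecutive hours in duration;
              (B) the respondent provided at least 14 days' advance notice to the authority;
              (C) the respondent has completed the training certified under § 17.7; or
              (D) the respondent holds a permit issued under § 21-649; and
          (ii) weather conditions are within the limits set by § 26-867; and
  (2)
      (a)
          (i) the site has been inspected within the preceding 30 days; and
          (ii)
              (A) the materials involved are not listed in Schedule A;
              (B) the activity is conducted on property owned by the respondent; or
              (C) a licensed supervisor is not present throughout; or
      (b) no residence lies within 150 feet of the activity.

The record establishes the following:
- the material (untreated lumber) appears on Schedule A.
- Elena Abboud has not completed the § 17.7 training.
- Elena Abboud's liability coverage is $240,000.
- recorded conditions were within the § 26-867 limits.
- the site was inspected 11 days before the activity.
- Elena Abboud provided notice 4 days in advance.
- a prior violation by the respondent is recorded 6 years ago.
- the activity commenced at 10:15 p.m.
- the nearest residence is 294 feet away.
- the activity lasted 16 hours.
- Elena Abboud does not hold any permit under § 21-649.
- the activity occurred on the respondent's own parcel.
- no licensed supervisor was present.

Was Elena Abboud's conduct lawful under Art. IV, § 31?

(a) no prior violation — not satisfied.
(b) start within hours — not met.
(A) ≤ 8 hrs duration — fails.
(B) ≥14 days' notice — fails.
(C) training certified — not satisfied.
(D) holds permit — not met.
So (i) is not satisfied (F OR F OR F OR F).
(ii) weather ok — holds.
(c): F AND T → false.
(1) = F OR F OR F = false.
(i) site inspected — satisfied.
(A) not (Schedule A material) — fails.
(B) own property — satisfied.
(C) not (supervisor present) — satisfied.
So (ii) is satisfied (F OR T OR T).
So (a) is satisfied (T AND T).
(b) no residence in 150 ft — satisfied.
(2) = T OR T = true.
So Overall is not satisfied (F AND T).

No — unlawful.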